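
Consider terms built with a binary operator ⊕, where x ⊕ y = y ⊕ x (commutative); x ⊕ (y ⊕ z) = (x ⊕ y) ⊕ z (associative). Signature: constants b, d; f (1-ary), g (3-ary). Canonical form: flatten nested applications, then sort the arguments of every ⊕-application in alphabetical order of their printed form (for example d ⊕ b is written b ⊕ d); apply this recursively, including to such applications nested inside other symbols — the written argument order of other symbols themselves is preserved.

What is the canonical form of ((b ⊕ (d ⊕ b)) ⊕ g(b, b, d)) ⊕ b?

Answer: b ⊕ b ⊕ b ⊕ d ⊕ g(b, b, d)

Derivation:
Merge nested applications:  b ⊕ d ⊕ b ⊕ g(b, b, d) ⊕ b
Order the arguments:  b ⊕ b ⊕ b ⊕ d ⊕ g(b, b, d)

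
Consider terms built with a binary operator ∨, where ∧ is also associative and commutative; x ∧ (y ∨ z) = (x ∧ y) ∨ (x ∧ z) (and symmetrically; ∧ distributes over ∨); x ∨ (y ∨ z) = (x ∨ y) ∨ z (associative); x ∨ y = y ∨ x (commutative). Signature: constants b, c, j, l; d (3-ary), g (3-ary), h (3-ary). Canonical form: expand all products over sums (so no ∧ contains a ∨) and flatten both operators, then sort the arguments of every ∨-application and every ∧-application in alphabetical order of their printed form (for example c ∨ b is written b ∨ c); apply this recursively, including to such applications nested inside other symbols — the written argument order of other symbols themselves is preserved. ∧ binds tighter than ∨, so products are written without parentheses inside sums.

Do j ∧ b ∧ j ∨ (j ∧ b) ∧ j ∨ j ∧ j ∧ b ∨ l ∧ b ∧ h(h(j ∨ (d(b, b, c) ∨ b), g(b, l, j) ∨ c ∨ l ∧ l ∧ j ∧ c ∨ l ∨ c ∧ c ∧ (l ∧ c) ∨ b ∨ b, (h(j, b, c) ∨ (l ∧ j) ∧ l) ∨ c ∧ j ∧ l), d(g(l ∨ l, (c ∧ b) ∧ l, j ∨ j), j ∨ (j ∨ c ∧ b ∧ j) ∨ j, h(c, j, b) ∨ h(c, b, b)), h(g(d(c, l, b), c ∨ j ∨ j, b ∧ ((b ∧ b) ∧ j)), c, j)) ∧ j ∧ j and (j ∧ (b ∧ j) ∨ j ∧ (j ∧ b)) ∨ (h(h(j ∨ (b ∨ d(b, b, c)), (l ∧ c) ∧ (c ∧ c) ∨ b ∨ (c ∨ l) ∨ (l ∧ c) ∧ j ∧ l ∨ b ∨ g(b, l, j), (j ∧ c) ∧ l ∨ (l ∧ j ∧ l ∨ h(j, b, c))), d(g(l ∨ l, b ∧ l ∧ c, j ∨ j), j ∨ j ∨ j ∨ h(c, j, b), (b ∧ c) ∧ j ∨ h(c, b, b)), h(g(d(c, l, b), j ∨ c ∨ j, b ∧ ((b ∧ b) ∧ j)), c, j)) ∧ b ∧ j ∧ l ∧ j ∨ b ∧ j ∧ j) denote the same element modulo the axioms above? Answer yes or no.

Left:  j ∧ b ∧ j ∨ (j ∧ b) ∧ j ∨ j ∧ j ∧ b ∨ l ∧ b ∧ h(h(j ∨ (d(b, b, c) ∨ b), g(b, l, j) ∨ c ∨ l ∧ l ∧ j ∧ c ∨ l ∨ c ∧ c ∧ (l ∧ c) ∨ b ∨ b, (h(j, b, c) ∨ (l ∧ j) ∧ l) ∨ c ∧ j ∧ l), d(g(l ∨ l, (c ∧ b) ∧ l, j ∨ j), j ∨ (j ∨ c ∧ b ∧ j) ∨ j, h(c, j, b) ∨ h(c, b, b)), h(g(d(c, l, b), c ∨ j ∨ j, b ∧ ((b ∧ b) ∧ j)), c, j)) ∧ j ∧ j
  Un-nest:  b ∧ j ∧ j ∨ b ∧ j ∧ j ∨ b ∧ j ∧ j ∨ b ∧ h(h(b ∨ d(b, b, c) ∨ j, b ∨ b ∨ c ∨ c ∧ c ∧ c ∧ l ∨ c ∧ j ∧ l ∧ l ∨ g(b, l, j) ∨ l, c ∧ j ∧ l ∨ h(j, b, c) ∨ j ∧ l ∧ l), d(g(l ∨ l, b ∧ c ∧ l, j ∨ j), b ∧ c ∧ j ∨ j ∨ j ∨ j, h(c, b, b) ∨ h(c, j, b)), h(g(d(c, l, b), c ∨ j ∨ j, b ∧ b ∧ b ∧ j), c, j)) ∧ j ∧ j ∧ l
  Sort:  b ∧ h(h(b ∨ d(b, b, c) ∨ j, b ∨ b ∨ c ∨ c ∧ c ∧ c ∧ l ∨ c ∧ j ∧ l ∧ l ∨ g(b, l, j) ∨ l, c ∧ j ∧ l ∨ h(j, b, c) ∨ j ∧ l ∧ l), d(g(l ∨ l, b ∧ c ∧ l, j ∨ j), b ∧ c ∧ j ∨ j ∨ j ∨ j, h(c, b, b) ∨ h(c, j, b)), h(g(d(c, l, b), c ∨ j ∨ j, b ∧ b ∧ b ∧ j), c, j)) ∧ j ∧ j ∧ l ∨ b ∧ j ∧ j ∨ b ∧ j ∧ j ∨ b ∧ j ∧ j
Right:  (j ∧ (b ∧ j) ∨ j ∧ (j ∧ b)) ∨ (h(h(j ∨ (b ∨ d(b, b, c)), (l ∧ c) ∧ (c ∧ c) ∨ b ∨ (c ∨ l) ∨ (l ∧ c) ∧ j ∧ l ∨ b ∨ g(b, l, j), (j ∧ c) ∧ l ∨ (l ∧ j ∧ l ∨ h(j, b, c))), d(g(l ∨ l, b ∧ l ∧ c, j ∨ j), j ∨ j ∨ j ∨ h(c, j, b), (b ∧ c) ∧ j ∨ h(c, b, b)), h(g(d(c, l, b), j ∨ c ∨ j, b ∧ ((b ∧ b) ∧ j)), c, j)) ∧ b ∧ j ∧ l ∧ j ∨ b ∧ j ∧ j)
  Merge nested applications:  b ∧ j ∧ j ∨ b ∧ j ∧ j ∨ b ∧ h(h(b ∨ d(b, b, c) ∨ j, b ∨ b ∨ c ∨ c ∧ c ∧ c ∧ l ∨ c ∧ j ∧ l ∧ l ∨ g(b, l, j) ∨ l, c ∧ j ∧ l ∨ h(j, b, c) ∨ j ∧ l ∧ l), d(g(l ∨ l, b ∧ c ∧ l, j ∨ j), h(c, j, b) ∨ j ∨ j ∨ j, b ∧ c ∧ j ∨ h(c, b, b)), h(g(d(c, l, b), c ∨ j ∨ j, b ∧ b ∧ b ∧ j), c, j)) ∧ j ∧ j ∧ l ∨ b ∧ j ∧ j
  Order the arguments:  b ∧ h(h(b ∨ d(b, b, c) ∨ j, b ∨ b ∨ c ∨ c ∧ c ∧ c ∧ l ∨ c ∧ j ∧ l ∧ l ∨ g(b, l, j) ∨ l, c ∧ j ∧ l ∨ h(j, b, c) ∨ j ∧ l ∧ l), d(g(l ∨ l, b ∧ c ∧ l, j ∨ j), h(c, j, b) ∨ j ∨ j ∨ j, b ∧ c ∧ j ∨ h(c, b, b)), h(g(d(c, l, b), c ∨ j ∨ j, b ∧ b ∧ b ∧ j), c, j)) ∧ j ∧ j ∧ l ∨ b ∧ j ∧ j ∨ b ∧ j ∧ j ∨ b ∧ j ∧ j

Answer: no — b ∧ h(h(b ∨ d(b, b, c) ∨ j, b ∨ b ∨ c ∨ c ∧ c ∧ c ∧ l ∨ c ∧ j ∧ l ∧ l ∨ g(b, l, j) ∨ l, c ∧ j ∧ l ∨ h(j, b, c) ∨ j ∧ l ∧ l), d(g(l ∨ l, b ∧ c ∧ l, j ∨ j), b ∧ c ∧ j ∨ j ∨ j ∨ j, h(c, b, b) ∨ h(c, j, b)), h(g(d(c, l, b), c ∨ j ∨ j, b ∧ b ∧ b ∧ j), c, j)) ∧ j ∧ j ∧ l ∨ b ∧ j ∧ j ∨ b ∧ j ∧ j ∨ b ∧ j ∧ j vs b ∧ h(h(b ∨ d(b, b, c) ∨ j, b ∨ b ∨ c ∨ c ∧ c ∧ c ∧ l ∨ c ∧ j ∧ l ∧ l ∨ g(b, l, j) ∨ l, c ∧ j ∧ l ∨ h(j, b, c) ∨ j ∧ l ∧ l), d(g(l ∨ l, b ∧ c ∧ l, j ∨ j), h(c, j, b) ∨ j ∨ j ∨ j, b ∧ c ∧ j ∨ h(c, b, b)), h(g(d(c, l, b), c ∨ j ∨ j, b ∧ b ∧ b ∧ j), c, j)) ∧ j ∧ j ∧ l ∨ b ∧ j ∧ j ∨ b ∧ j ∧ j ∨ b ∧ j ∧ j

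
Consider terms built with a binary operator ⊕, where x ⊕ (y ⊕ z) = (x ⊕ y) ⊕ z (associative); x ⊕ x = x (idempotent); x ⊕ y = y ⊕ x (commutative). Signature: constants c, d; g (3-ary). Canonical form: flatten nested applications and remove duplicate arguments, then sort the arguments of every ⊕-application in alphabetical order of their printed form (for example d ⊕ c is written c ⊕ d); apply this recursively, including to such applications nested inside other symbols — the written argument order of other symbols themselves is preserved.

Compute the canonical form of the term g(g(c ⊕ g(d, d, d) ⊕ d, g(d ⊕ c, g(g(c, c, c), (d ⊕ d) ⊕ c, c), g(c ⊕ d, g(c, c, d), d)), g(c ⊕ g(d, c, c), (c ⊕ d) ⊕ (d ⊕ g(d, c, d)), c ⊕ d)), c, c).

Descend into:  (c ⊕ d) ⊕ (d ⊕ g(d, c, d))
Flatten:  c ⊕ d ⊕ d ⊕ g(d, c, d)
Drop duplicates:  drop duplicate d
Sort:  c ⊕ d ⊕ g(d, c, d)
Reassemble:  g(g(c ⊕ d ⊕ g(d, d, d), g(c ⊕ d, g(g(c, c, c), c ⊕ d, c), g(c ⊕ d, g(c, c, d), d)), g(c ⊕ g(d, c, c), c ⊕ d ⊕ g(d, c, d), c ⊕ d)), c, c)

Answer: g(g(c ⊕ d ⊕ g(d, d, d), g(c ⊕ d, g(g(c, c, c), c ⊕ d, c), g(c ⊕ d, g(c, c, d), d)), g(c ⊕ g(d, c, c), c ⊕ d ⊕ g(d, c, d), c ⊕ d)), c, c)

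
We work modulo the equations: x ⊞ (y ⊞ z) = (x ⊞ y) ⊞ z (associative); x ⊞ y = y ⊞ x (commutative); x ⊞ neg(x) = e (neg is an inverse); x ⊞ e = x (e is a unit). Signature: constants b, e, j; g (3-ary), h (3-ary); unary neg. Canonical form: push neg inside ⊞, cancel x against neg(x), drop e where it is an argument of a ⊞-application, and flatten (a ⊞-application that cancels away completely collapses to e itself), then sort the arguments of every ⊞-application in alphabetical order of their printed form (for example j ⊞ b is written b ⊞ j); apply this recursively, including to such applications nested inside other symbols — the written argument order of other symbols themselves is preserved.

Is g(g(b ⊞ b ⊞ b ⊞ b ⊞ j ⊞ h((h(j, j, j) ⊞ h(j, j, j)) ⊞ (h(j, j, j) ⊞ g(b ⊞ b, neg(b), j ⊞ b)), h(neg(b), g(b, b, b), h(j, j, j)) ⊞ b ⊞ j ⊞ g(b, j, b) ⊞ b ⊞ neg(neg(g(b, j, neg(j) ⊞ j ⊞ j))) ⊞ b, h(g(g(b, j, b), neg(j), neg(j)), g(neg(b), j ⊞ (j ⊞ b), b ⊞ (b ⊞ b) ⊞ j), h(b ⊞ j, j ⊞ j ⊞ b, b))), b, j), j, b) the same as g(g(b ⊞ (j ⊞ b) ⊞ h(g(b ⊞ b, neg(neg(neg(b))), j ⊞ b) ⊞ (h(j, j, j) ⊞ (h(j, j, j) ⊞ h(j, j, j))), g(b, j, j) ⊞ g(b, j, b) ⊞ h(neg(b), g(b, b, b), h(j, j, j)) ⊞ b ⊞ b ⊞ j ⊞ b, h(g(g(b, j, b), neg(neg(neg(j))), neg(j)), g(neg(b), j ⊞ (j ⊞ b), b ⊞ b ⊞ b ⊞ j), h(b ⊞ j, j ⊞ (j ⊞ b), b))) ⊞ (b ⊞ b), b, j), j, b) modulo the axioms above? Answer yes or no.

Answer: yes — both canonical forms are g(g(b ⊞ b ⊞ b ⊞ b ⊞ h(g(b ⊞ b, neg(b), b ⊞ j) ⊞ h(j, j, j) ⊞ h(j, j, j) ⊞ h(j, j, j), b ⊞ b ⊞ b ⊞ g(b, j, b) ⊞ g(b, j, j) ⊞ h(neg(b), g(b, b, b), h(j, j, j)) ⊞ j, h(g(g(b, j, b), neg(j), neg(j)), g(neg(b), b ⊞ j ⊞ j, b ⊞ b ⊞ b ⊞ j), h(b ⊞ j, b ⊞ j ⊞ j, b))) ⊞ j, b, j), j, b)

Derivation:
Left:  g(g(b ⊞ b ⊞ b ⊞ b ⊞ j ⊞ h((h(j, j, j) ⊞ h(j, j, j)) ⊞ (h(j, j, j) ⊞ g(b ⊞ b, neg(b), j ⊞ b)), h(neg(b), g(b, b, b), h(j, j, j)) ⊞ b ⊞ j ⊞ g(b, j, b) ⊞ b ⊞ neg(neg(g(b, j, neg(j) ⊞ j ⊞ j))) ⊞ b, h(g(g(b, j, b), neg(j), neg(j)), g(neg(b), j ⊞ (j ⊞ b), b ⊞ (b ⊞ b) ⊞ j), h(b ⊞ j, j ⊞ j ⊞ b, b))), b, j), j, b)
  Work inside:  b ⊞ b ⊞ b ⊞ b ⊞ j ⊞ h((h(j, j, j) ⊞ h(j, j, j)) ⊞ (h(j, j, j) ⊞ g(b ⊞ b, neg(b), j ⊞ b)), h(neg(b), g(b, b, b), h(j, j, j)) ⊞ b ⊞ j ⊞ g(b, j, b) ⊞ b ⊞ neg(neg(g(b, j, neg(j) ⊞ j ⊞ j))) ⊞ b, h(g(g(b, j, b), neg(j), neg(j)), g(neg(b), j ⊞ (j ⊞ b), b ⊞ (b ⊞ b) ⊞ j), h(b ⊞ j, j ⊞ j ⊞ b, b)))
  Push neg inside:  distribute neg over ⊞ and collapse double neg
  Collect terms:  b ⊞ b ⊞ b ⊞ b ⊞ j ⊞ h(g(b ⊞ b, neg(b), b ⊞ j) ⊞ h(j, j, j) ⊞ h(j, j, j) ⊞ h(j, j, j), b ⊞ b ⊞ b ⊞ g(b, j, b) ⊞ g(b, j, j) ⊞ h(neg(b), g(b, b, b), h(j, j, j)) ⊞ j, h(g(g(b, j, b), neg(j), neg(j)), g(neg(b), b ⊞ j ⊞ j, b ⊞ b ⊞ b ⊞ j), h(b ⊞ j, b ⊞ j ⊞ j, b)))
  Sort arguments:  b ⊞ b ⊞ b ⊞ b ⊞ h(g(b ⊞ b, neg(b), b ⊞ j) ⊞ h(j, j, j) ⊞ h(j, j, j) ⊞ h(j, j, j), b ⊞ b ⊞ b ⊞ g(b, j, b) ⊞ g(b, j, j) ⊞ h(neg(b), g(b, b, b), h(j, j, j)) ⊞ j, h(g(g(b, j, b), neg(j), neg(j)), g(neg(b), b ⊞ j ⊞ j, b ⊞ b ⊞ b ⊞ j), h(b ⊞ j, b ⊞ j ⊞ j, b))) ⊞ j
  Put back:  g(g(b ⊞ b ⊞ b ⊞ b ⊞ h(g(b ⊞ b, neg(b), b ⊞ j) ⊞ h(j, j, j) ⊞ h(j, j, j) ⊞ h(j, j, j), b ⊞ b ⊞ b ⊞ g(b, j, b) ⊞ g(b, j, j) ⊞ h(neg(b), g(b, b, b), h(j, j, j)) ⊞ j, h(g(g(b, j, b), neg(j), neg(j)), g(neg(b), b ⊞ j ⊞ j, b ⊞ b ⊞ b ⊞ j), h(b ⊞ j, b ⊞ j ⊞ j, b))) ⊞ j, b, j), j, b)
Right:  g(g(b ⊞ (j ⊞ b) ⊞ h(g(b ⊞ b, neg(neg(neg(b))), j ⊞ b) ⊞ (h(j, j, j) ⊞ (h(j, j, j) ⊞ h(j, j, j))), g(b, j, j) ⊞ g(b, j, b) ⊞ h(neg(b), g(b, b, b), h(j, j, j)) ⊞ b ⊞ b ⊞ j ⊞ b, h(g(g(b, j, b), neg(neg(neg(j))), neg(j)), g(neg(b), j ⊞ (j ⊞ b), b ⊞ b ⊞ b ⊞ j), h(b ⊞ j, j ⊞ (j ⊞ b), b))) ⊞ (b ⊞ b), b, j), j, b)
  Focus inside:  b ⊞ (j ⊞ b) ⊞ h(g(b ⊞ b, neg(neg(neg(b))), j ⊞ b) ⊞ (h(j, j, j) ⊞ (h(j, j, j) ⊞ h(j, j, j))), g(b, j, j) ⊞ g(b, j, b) ⊞ h(neg(b), g(b, b, b), h(j, j, j)) ⊞ b ⊞ b ⊞ j ⊞ b, h(g(g(b, j, b), neg(neg(neg(j))), neg(j)), g(neg(b), j ⊞ (j ⊞ b), b ⊞ b ⊞ b ⊞ j), h(b ⊞ j, j ⊞ (j ⊞ b), b))) ⊞ (b ⊞ b)
  Push neg inside:  distribute neg over ⊞ and collapse double neg
  Collect terms:  b ⊞ b ⊞ b ⊞ b ⊞ j ⊞ h(g(b ⊞ b, neg(b), b ⊞ j) ⊞ h(j, j, j) ⊞ h(j, j, j) ⊞ h(j, j, j), b ⊞ b ⊞ b ⊞ g(b, j, b) ⊞ g(b, j, j) ⊞ h(neg(b), g(b, b, b), h(j, j, j)) ⊞ j, h(g(g(b, j, b), neg(j), neg(j)), g(neg(b), b ⊞ j ⊞ j, b ⊞ b ⊞ b ⊞ j), h(b ⊞ j, b ⊞ j ⊞ j, b)))
  Sort arguments:  b ⊞ b ⊞ b ⊞ b ⊞ h(g(b ⊞ b, neg(b), b ⊞ j) ⊞ h(j, j, j) ⊞ h(j, j, j) ⊞ h(j, j, j), b ⊞ b ⊞ b ⊞ g(b, j, b) ⊞ g(b, j, j) ⊞ h(neg(b), g(b, b, b), h(j, j, j)) ⊞ j, h(g(g(b, j, b), neg(j), neg(j)), g(neg(b), b ⊞ j ⊞ j, b ⊞ b ⊞ b ⊞ j), h(b ⊞ j, b ⊞ j ⊞ j, b))) ⊞ j
  Rebuild:  g(g(b ⊞ b ⊞ b ⊞ b ⊞ h(g(b ⊞ b, neg(b), b ⊞ j) ⊞ h(j, j, j) ⊞ h(j, j, j) ⊞ h(j, j, j), b ⊞ b ⊞ b ⊞ g(b, j, b) ⊞ g(b, j, j) ⊞ h(neg(b), g(b, b, b), h(j, j, j)) ⊞ j, h(g(g(b, j, b), neg(j), neg(j)), g(neg(b), b ⊞ j ⊞ j, b ⊞ b ⊞ b ⊞ j), h(b ⊞ j, b ⊞ j ⊞ j, b))) ⊞ j, b, j), j, b)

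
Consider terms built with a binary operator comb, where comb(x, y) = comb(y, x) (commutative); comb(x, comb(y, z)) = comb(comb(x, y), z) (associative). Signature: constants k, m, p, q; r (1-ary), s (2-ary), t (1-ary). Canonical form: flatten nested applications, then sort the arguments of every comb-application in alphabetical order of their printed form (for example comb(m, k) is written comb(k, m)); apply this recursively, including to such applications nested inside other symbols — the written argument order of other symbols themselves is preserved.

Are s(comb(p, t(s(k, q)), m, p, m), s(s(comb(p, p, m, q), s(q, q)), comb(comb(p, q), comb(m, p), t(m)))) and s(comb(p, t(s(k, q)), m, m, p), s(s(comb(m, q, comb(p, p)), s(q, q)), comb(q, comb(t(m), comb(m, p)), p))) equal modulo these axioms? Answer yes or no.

Left:  s(comb(p, t(s(k, q)), m, p, m), s(s(comb(p, p, m, q), s(q, q)), comb(comb(p, q), comb(m, p), t(m))))
  Descend into:  comb(comb(p, q), comb(m, p), t(m))
  Un-nest:  comb(p, q, m, p, t(m))
  Sort arguments:  comb(m, p, p, q, t(m))
  Put back:  s(comb(m, m, p, p, t(s(k, q))), s(s(comb(m, p, p, q), s(q, q)), comb(m, p, p, q, t(m))))
Right:  s(comb(p, t(s(k, q)), m, m, p), s(s(comb(m, q, comb(p, p)), s(q, q)), comb(q, comb(t(m), comb(m, p)), p)))
  Descend into:  comb(q, comb(t(m), comb(m, p)), p)
  Flatten:  comb(q, t(m), m, p, p)
  Order the arguments:  comb(m, p, p, q, t(m))
  Rebuild:  s(comb(m, m, p, p, t(s(k, q))), s(s(comb(m, p, p, q), s(q, q)), comb(m, p, p, q, t(m))))

Answer: yes — both canonical forms are s(comb(m, m, p, p, t(s(k, q))), s(s(comb(m, p, p, q), s(q, q)), comb(m, p, p, q, t(m))))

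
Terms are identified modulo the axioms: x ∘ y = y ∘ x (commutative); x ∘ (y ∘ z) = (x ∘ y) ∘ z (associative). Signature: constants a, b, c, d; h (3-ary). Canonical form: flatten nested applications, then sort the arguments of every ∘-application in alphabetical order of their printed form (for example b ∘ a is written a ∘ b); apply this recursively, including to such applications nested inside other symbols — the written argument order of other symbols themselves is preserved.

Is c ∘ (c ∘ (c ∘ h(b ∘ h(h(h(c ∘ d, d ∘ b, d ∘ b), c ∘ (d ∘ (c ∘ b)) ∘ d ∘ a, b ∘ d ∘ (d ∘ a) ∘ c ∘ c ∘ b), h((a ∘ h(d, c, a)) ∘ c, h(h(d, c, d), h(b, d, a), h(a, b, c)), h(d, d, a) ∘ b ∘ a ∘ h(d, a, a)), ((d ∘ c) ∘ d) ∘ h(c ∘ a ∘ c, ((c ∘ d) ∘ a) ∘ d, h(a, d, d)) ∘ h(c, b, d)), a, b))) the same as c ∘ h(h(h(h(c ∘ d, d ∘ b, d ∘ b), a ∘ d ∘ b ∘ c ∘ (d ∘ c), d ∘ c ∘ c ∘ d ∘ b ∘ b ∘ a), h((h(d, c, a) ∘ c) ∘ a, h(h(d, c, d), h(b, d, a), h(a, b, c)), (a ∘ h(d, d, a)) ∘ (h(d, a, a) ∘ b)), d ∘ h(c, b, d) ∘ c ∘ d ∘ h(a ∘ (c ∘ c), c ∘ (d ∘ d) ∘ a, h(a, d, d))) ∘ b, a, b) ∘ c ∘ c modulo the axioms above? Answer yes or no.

Answer: yes — both canonical forms are c ∘ c ∘ c ∘ h(b ∘ h(h(h(c ∘ d, b ∘ d, b ∘ d), a ∘ b ∘ c ∘ c ∘ d ∘ d, a ∘ b ∘ b ∘ c ∘ c ∘ d ∘ d), h(a ∘ c ∘ h(d, c, a), h(h(d, c, d), h(b, d, a), h(a, b, c)), a ∘ b ∘ h(d, a, a) ∘ h(d, d, a)), c ∘ d ∘ d ∘ h(a ∘ c ∘ c, a ∘ c ∘ d ∘ d, h(a, d, d)) ∘ h(c, b, d)), a, b)

Derivation:
Left:  c ∘ (c ∘ (c ∘ h(b ∘ h(h(h(c ∘ d, d ∘ b, d ∘ b), c ∘ (d ∘ (c ∘ b)) ∘ d ∘ a, b ∘ d ∘ (d ∘ a) ∘ c ∘ c ∘ b), h((a ∘ h(d, c, a)) ∘ c, h(h(d, c, d), h(b, d, a), h(a, b, c)), h(d, d, a) ∘ b ∘ a ∘ h(d, a, a)), ((d ∘ c) ∘ d) ∘ h(c ∘ a ∘ c, ((c ∘ d) ∘ a) ∘ d, h(a, d, d)) ∘ h(c, b, d)), a, b)))
  Flatten:  c ∘ c ∘ c ∘ h(b ∘ h(h(h(c ∘ d, d ∘ b, d ∘ b), c ∘ (d ∘ (c ∘ b)) ∘ d ∘ a, b ∘ d ∘ (d ∘ a) ∘ c ∘ c ∘ b), h((a ∘ h(d, c, a)) ∘ c, h(h(d, c, d), h(b, d, a), h(a, b, c)), h(d, d, a) ∘ b ∘ a ∘ h(d, a, a)), ((d ∘ c) ∘ d) ∘ h(c ∘ a ∘ c, ((c ∘ d) ∘ a) ∘ d, h(a, d, d)) ∘ h(c, b, d)), a, b)
  Canonicalize subterm:  h(b ∘ h(h(h(c ∘ d, d ∘ b, d ∘ b), c ∘ (d ∘ (c ∘ b)) ∘ d ∘ a, b ∘ d ∘ (d ∘ a) ∘ c ∘ c ∘ b), h((a ∘ h(d, c, a)) ∘ c, h(h(d, c, d), h(b, d, a), h(a, b, c)), h(d, d, a) ∘ b ∘ a ∘ h(d, a, a)), ((d ∘ c) ∘ d) ∘ h(c ∘ a ∘ c, ((c ∘ d) ∘ a) ∘ d, h(a, d, d)) ∘ h(c, b, d)), a, b)  →  h(b ∘ h(h(h(c ∘ d, b ∘ d, b ∘ d), a ∘ b ∘ c ∘ c ∘ d ∘ d, a ∘ b ∘ b ∘ c ∘ c ∘ d ∘ d), h(a ∘ c ∘ h(d, c, a), h(h(d, c, d), h(b, d, a), h(a, b, c)), a ∘ b ∘ h(d, a, a) ∘ h(d, d, a)), c ∘ d ∘ d ∘ h(a ∘ c ∘ c, a ∘ c ∘ d ∘ d, h(a, d, d)) ∘ h(c, b, d)), a, b)
  Sort:  c ∘ c ∘ c ∘ h(b ∘ h(h(h(c ∘ d, b ∘ d, b ∘ d), a ∘ b ∘ c ∘ c ∘ d ∘ d, a ∘ b ∘ b ∘ c ∘ c ∘ d ∘ d), h(a ∘ c ∘ h(d, c, a), h(h(d, c, d), h(b, d, a), h(a, b, c)), a ∘ b ∘ h(d, a, a) ∘ h(d, d, a)), c ∘ d ∘ d ∘ h(a ∘ c ∘ c, a ∘ c ∘ d ∘ d, h(a, d, d)) ∘ h(c, b, d)), a, b)
Right:  c ∘ h(h(h(h(c ∘ d, d ∘ b, d ∘ b), a ∘ d ∘ b ∘ c ∘ (d ∘ c), d ∘ c ∘ c ∘ d ∘ b ∘ b ∘ a), h((h(d, c, a) ∘ c) ∘ a, h(h(d, c, d), h(b, d, a), h(a, b, c)), (a ∘ h(d, d, a)) ∘ (h(d, a, a) ∘ b)), d ∘ h(c, b, d) ∘ c ∘ d ∘ h(a ∘ (c ∘ c), c ∘ (d ∘ d) ∘ a, h(a, d, d))) ∘ b, a, b) ∘ c ∘ c
  Inside:  h(h(h(h(c ∘ d, d ∘ b, d ∘ b), a ∘ d ∘ b ∘ c ∘ (d ∘ c), d ∘ c ∘ c ∘ d ∘ b ∘ b ∘ a), h((h(d, c, a) ∘ c) ∘ a, h(h(d, c, d), h(b, d, a), h(a, b, c)), (a ∘ h(d, d, a)) ∘ (h(d, a, a) ∘ b)), d ∘ h(c, b, d) ∘ c ∘ d ∘ h(a ∘ (c ∘ c), c ∘ (d ∘ d) ∘ a, h(a, d, d))) ∘ b, a, b)  →  h(b ∘ h(h(h(c ∘ d, b ∘ d, b ∘ d), a ∘ b ∘ c ∘ c ∘ d ∘ d, a ∘ b ∘ b ∘ c ∘ c ∘ d ∘ d), h(a ∘ c ∘ h(d, c, a), h(h(d, c, d), h(b, d, a), h(a, b, c)), a ∘ b ∘ h(d, a, a) ∘ h(d, d, a)), c ∘ d ∘ d ∘ h(a ∘ c ∘ c, a ∘ c ∘ d ∘ d, h(a, d, d)) ∘ h(c, b, d)), a, b)
  Order the arguments:  c ∘ c ∘ c ∘ h(b ∘ h(h(h(c ∘ d, b ∘ d, b ∘ d), a ∘ b ∘ c ∘ c ∘ d ∘ d, a ∘ b ∘ b ∘ c ∘ c ∘ d ∘ d), h(a ∘ c ∘ h(d, c, a), h(h(d, c, d), h(b, d, a), h(a, b, c)), a ∘ b ∘ h(d, a, a) ∘ h(d, d, a)), c ∘ d ∘ d ∘ h(a ∘ c ∘ c, a ∘ c ∘ d ∘ d, h(a, d, d)) ∘ h(c, b, d)), a, b)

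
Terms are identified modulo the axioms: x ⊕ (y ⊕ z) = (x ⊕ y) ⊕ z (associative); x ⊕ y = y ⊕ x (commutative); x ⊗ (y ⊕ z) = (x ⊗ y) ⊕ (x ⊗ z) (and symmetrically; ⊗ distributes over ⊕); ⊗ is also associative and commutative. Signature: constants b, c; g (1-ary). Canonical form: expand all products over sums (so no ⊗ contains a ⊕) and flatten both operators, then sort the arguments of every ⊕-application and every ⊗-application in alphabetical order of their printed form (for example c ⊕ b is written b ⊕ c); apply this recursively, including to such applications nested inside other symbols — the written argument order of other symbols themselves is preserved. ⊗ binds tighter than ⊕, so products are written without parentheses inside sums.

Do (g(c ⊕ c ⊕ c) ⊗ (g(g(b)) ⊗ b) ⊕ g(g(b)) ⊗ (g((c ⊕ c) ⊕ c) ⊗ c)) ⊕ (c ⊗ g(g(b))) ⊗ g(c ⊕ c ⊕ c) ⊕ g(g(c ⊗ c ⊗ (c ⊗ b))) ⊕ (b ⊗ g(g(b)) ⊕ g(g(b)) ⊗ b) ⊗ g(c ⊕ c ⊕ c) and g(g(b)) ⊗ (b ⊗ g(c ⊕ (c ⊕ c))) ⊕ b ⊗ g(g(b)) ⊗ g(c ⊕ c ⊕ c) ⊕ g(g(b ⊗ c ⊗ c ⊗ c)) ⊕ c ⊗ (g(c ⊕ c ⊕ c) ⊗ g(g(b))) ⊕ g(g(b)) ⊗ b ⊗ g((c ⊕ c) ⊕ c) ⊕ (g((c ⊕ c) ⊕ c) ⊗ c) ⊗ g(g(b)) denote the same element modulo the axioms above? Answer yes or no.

Answer: yes — both canonical forms are b ⊗ g(c ⊕ c ⊕ c) ⊗ g(g(b)) ⊕ b ⊗ g(c ⊕ c ⊕ c) ⊗ g(g(b)) ⊕ b ⊗ g(c ⊕ c ⊕ c) ⊗ g(g(b)) ⊕ c ⊗ g(c ⊕ c ⊕ c) ⊗ g(g(b)) ⊕ c ⊗ g(c ⊕ c ⊕ c) ⊗ g(g(b)) ⊕ g(g(b ⊗ c ⊗ c ⊗ c))

Derivation:
Left:  (g(c ⊕ c ⊕ c) ⊗ (g(g(b)) ⊗ b) ⊕ g(g(b)) ⊗ (g((c ⊕ c) ⊕ c) ⊗ c)) ⊕ (c ⊗ g(g(b))) ⊗ g(c ⊕ c ⊕ c) ⊕ g(g(c ⊗ c ⊗ (c ⊗ b))) ⊕ (b ⊗ g(g(b)) ⊕ g(g(b)) ⊗ b) ⊗ g(c ⊕ c ⊕ c)
  Distribute:  b ⊗ g(c ⊕ c ⊕ c) ⊗ g(g(b)) ⊕ c ⊗ g(c ⊕ c ⊕ c) ⊗ g(g(b)) ⊕ c ⊗ g(c ⊕ c ⊕ c) ⊗ g(g(b)) ⊕ g(g(b ⊗ c ⊗ c ⊗ c)) ⊕ b ⊗ g(c ⊕ c ⊕ c) ⊗ g(g(b)) ⊕ b ⊗ g(c ⊕ c ⊕ c) ⊗ g(g(b))
  Sort:  b ⊗ g(c ⊕ c ⊕ c) ⊗ g(g(b)) ⊕ b ⊗ g(c ⊕ c ⊕ c) ⊗ g(g(b)) ⊕ b ⊗ g(c ⊕ c ⊕ c) ⊗ g(g(b)) ⊕ c ⊗ g(c ⊕ c ⊕ c) ⊗ g(g(b)) ⊕ c ⊗ g(c ⊕ c ⊕ c) ⊗ g(g(b)) ⊕ g(g(b ⊗ c ⊗ c ⊗ c))
Right:  g(g(b)) ⊗ (b ⊗ g(c ⊕ (c ⊕ c))) ⊕ b ⊗ g(g(b)) ⊗ g(c ⊕ c ⊕ c) ⊕ g(g(b ⊗ c ⊗ c ⊗ c)) ⊕ c ⊗ (g(c ⊕ c ⊕ c) ⊗ g(g(b))) ⊕ g(g(b)) ⊗ b ⊗ g((c ⊕ c) ⊕ c) ⊕ (g((c ⊕ c) ⊕ c) ⊗ c) ⊗ g(g(b))
  Flatten:  b ⊗ g(c ⊕ c ⊕ c) ⊗ g(g(b)) ⊕ b ⊗ g(c ⊕ c ⊕ c) ⊗ g(g(b)) ⊕ g(g(b ⊗ c ⊗ c ⊗ c)) ⊕ c ⊗ g(c ⊕ c ⊕ c) ⊗ g(g(b)) ⊕ b ⊗ g(c ⊕ c ⊕ c) ⊗ g(g(b)) ⊕ c ⊗ g(c ⊕ c ⊕ c) ⊗ g(g(b))
  Sort arguments:  b ⊗ g(c ⊕ c ⊕ c) ⊗ g(g(b)) ⊕ b ⊗ g(c ⊕ c ⊕ c) ⊗ g(g(b)) ⊕ b ⊗ g(c ⊕ c ⊕ c) ⊗ g(g(b)) ⊕ c ⊗ g(c ⊕ c ⊕ c) ⊗ g(g(b)) ⊕ c ⊗ g(c ⊕ c ⊕ c) ⊗ g(g(b)) ⊕ g(g(b ⊗ c ⊗ c ⊗ c))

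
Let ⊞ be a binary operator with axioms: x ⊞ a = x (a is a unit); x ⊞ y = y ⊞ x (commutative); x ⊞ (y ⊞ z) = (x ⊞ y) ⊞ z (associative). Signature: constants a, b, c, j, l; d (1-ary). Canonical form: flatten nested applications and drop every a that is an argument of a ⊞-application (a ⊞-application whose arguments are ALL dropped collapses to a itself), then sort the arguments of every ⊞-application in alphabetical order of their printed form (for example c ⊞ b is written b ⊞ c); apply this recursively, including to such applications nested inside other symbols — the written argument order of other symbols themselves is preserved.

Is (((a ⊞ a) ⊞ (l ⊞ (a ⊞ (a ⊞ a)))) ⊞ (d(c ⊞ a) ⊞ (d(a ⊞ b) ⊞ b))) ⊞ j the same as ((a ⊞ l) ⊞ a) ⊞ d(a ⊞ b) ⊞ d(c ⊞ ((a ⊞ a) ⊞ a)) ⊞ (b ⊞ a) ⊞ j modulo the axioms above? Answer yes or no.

Left:  (((a ⊞ a) ⊞ (l ⊞ (a ⊞ (a ⊞ a)))) ⊞ (d(c ⊞ a) ⊞ (d(a ⊞ b) ⊞ b))) ⊞ j
  Un-nest:  a ⊞ a ⊞ l ⊞ a ⊞ a ⊞ a ⊞ d(c ⊞ a) ⊞ d(a ⊞ b) ⊞ b ⊞ j
  Inside:  d(c ⊞ a)  →  d(c)
  Canonicalize subterm:  d(a ⊞ b)  →  d(b)
  Unit:  drop a (×5)
  Sort arguments:  b ⊞ d(b) ⊞ d(c) ⊞ j ⊞ l
Right:  ((a ⊞ l) ⊞ a) ⊞ d(a ⊞ b) ⊞ d(c ⊞ ((a ⊞ a) ⊞ a)) ⊞ (b ⊞ a) ⊞ j
  Merge nested applications:  a ⊞ l ⊞ a ⊞ d(a ⊞ b) ⊞ d(c ⊞ ((a ⊞ a) ⊞ a)) ⊞ b ⊞ a ⊞ j
  Simplify inside:  d(a ⊞ b)  →  d(b)
  Simplify inside:  d(c ⊞ ((a ⊞ a) ⊞ a))  →  d(c)
  Unit:  drop a (×3)
  Sort:  b ⊞ d(b) ⊞ d(c) ⊞ j ⊞ l

Answer: yes — both canonical forms are b ⊞ d(b) ⊞ d(c) ⊞ j ⊞ l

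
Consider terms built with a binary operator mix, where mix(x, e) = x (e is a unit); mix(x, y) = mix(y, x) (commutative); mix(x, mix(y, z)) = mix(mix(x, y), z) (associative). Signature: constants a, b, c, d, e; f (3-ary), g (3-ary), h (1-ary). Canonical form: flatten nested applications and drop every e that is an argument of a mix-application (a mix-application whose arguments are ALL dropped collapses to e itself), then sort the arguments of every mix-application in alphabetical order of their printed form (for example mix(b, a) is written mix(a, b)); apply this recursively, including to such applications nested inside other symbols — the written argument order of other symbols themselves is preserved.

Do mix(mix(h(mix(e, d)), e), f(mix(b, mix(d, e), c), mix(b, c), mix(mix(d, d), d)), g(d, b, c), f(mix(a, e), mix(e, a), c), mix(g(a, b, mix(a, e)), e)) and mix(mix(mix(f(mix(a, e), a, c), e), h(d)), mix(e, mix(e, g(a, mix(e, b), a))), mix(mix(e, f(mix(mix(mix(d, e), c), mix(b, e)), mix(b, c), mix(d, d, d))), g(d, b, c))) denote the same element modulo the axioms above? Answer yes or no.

Answer: yes — both canonical forms are mix(f(a, a, c), f(mix(b, c, d), mix(b, c), mix(d, d, d)), g(a, b, a), g(d, b, c), h(d))

Derivation:
Left:  mix(mix(h(mix(e, d)), e), f(mix(b, mix(d, e), c), mix(b, c), mix(mix(d, d), d)), g(d, b, c), f(mix(a, e), mix(e, a), c), mix(g(a, b, mix(a, e)), e))
  Un-nest:  mix(h(mix(e, d)), e, f(mix(b, mix(d, e), c), mix(b, c), mix(mix(d, d), d)), g(d, b, c), f(mix(a, e), mix(e, a), c), g(a, b, mix(a, e)), e)
  Inside:  h(mix(e, d))  →  h(d)
  Canonicalize subterm:  f(mix(b, mix(d, e), c), mix(b, c), mix(mix(d, d), d))  →  f(mix(b, c, d), mix(b, c), mix(d, d, d))
  Canonicalize subterm:  f(mix(a, e), mix(e, a), c)  →  f(a, a, c)
  Units out:  drop e (×2)
  Sort:  mix(f(a, a, c), f(mix(b, c, d), mix(b, c), mix(d, d, d)), g(a, b, a), g(d, b, c), h(d))
Right:  mix(mix(mix(f(mix(a, e), a, c), e), h(d)), mix(e, mix(e, g(a, mix(e, b), a))), mix(mix(e, f(mix(mix(mix(d, e), c), mix(b, e)), mix(b, c), mix(d, d, d))), g(d, b, c)))
  Un-nest:  mix(f(mix(a, e), a, c), e, h(d), e, e, g(a, mix(e, b), a), e, f(mix(mix(mix(d, e), c), mix(b, e)), mix(b, c), mix(d, d, d)), g(d, b, c))
  Simplify inside:  f(mix(a, e), a, c)  →  f(a, a, c)
  Canonicalize subterm:  g(a, mix(e, b), a)  →  g(a, b, a)
  Canonicalize subterm:  f(mix(mix(mix(d, e), c), mix(b, e)), mix(b, c), mix(d, d, d))  →  f(mix(b, c, d), mix(b, c), mix(d, d, d))
  Units out:  drop e (×4)
  Sort:  mix(f(a, a, c), f(mix(b, c, d), mix(b, c), mix(d, d, d)), g(a, b, a), g(d, b, c), h(d))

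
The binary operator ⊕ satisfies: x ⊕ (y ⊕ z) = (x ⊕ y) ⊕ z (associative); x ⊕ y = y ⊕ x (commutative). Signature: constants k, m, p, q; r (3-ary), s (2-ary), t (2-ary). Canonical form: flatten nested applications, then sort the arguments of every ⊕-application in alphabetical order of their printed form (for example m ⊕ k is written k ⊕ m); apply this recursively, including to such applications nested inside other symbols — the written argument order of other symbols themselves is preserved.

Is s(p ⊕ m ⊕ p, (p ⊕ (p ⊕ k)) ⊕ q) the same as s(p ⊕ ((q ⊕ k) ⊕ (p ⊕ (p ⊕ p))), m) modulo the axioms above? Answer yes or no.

Left:  s(p ⊕ m ⊕ p, (p ⊕ (p ⊕ k)) ⊕ q)
  Descend into:  (p ⊕ (p ⊕ k)) ⊕ q
  Merge nested applications:  p ⊕ p ⊕ k ⊕ q
  Sort arguments:  k ⊕ p ⊕ p ⊕ q
  Reassemble:  s(m ⊕ p ⊕ p, k ⊕ p ⊕ p ⊕ q)
Right:  s(p ⊕ ((q ⊕ k) ⊕ (p ⊕ (p ⊕ p))), m)
  Descend into:  p ⊕ ((q ⊕ k) ⊕ (p ⊕ (p ⊕ p)))
  Merge nested applications:  p ⊕ q ⊕ k ⊕ p ⊕ p ⊕ p
  Sort:  k ⊕ p ⊕ p ⊕ p ⊕ p ⊕ q
  Put back:  s(k ⊕ p ⊕ p ⊕ p ⊕ p ⊕ q, m)

Answer: no — s(m ⊕ p ⊕ p, k ⊕ p ⊕ p ⊕ q) vs s(k ⊕ p ⊕ p ⊕ p ⊕ p ⊕ q, m)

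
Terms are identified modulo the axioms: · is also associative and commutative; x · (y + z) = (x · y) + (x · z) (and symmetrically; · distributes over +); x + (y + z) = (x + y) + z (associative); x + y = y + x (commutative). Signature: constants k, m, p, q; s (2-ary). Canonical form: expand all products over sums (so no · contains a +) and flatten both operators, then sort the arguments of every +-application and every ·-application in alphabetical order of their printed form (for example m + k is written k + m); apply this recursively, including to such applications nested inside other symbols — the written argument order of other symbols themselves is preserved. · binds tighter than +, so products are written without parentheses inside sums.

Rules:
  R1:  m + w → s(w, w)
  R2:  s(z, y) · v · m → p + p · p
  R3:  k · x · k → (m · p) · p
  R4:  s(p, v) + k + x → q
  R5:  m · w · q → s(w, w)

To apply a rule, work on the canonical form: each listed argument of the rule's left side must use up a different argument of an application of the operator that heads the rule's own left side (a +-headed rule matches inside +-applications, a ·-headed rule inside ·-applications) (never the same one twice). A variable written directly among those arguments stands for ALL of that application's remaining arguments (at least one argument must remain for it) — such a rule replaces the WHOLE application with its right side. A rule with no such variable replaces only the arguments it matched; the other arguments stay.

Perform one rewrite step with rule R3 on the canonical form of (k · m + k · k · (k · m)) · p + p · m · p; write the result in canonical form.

Canonical form:  k · k · k · m · p + k · m · p + m · p · p
Apply R3:  consuming k, k;  x := k · m · p
The variable takes the whole remainder — replace the entire application.
Giving:  k · m · p + m · p · p + m · p · p

Answer: k · m · p + m · p · p + m · p · p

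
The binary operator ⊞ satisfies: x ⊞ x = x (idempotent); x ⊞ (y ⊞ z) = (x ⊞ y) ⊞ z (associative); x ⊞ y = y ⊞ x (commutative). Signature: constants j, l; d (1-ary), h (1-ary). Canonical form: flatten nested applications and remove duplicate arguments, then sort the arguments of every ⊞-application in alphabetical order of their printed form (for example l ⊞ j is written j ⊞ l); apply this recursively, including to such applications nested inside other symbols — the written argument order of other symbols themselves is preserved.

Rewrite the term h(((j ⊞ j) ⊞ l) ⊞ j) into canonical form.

Focus inside:  ((j ⊞ j) ⊞ l) ⊞ j
Un-nest:  j ⊞ j ⊞ l ⊞ j
Deduplicate:  drop duplicate j, j
Order the arguments:  j ⊞ l
Rebuild:  h(j ⊞ l)

Answer: h(j ⊞ l)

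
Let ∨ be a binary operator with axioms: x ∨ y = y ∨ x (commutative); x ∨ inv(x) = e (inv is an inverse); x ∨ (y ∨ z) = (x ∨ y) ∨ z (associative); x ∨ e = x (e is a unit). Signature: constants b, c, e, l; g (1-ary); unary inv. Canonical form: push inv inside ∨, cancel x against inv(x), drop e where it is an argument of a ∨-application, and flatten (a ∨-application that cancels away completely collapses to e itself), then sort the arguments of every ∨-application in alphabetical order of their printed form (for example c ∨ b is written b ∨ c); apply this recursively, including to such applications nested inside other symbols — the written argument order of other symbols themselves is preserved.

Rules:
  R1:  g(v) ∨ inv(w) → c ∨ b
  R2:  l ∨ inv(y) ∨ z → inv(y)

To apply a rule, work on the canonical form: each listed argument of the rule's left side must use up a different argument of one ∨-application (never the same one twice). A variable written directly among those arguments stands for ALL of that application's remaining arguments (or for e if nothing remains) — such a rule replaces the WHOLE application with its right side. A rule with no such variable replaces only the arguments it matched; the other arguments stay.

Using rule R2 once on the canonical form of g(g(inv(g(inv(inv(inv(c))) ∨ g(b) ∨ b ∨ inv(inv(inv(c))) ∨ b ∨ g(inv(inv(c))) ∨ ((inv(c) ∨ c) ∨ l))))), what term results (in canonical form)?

Canonical form:  g(g(inv(g(b ∨ b ∨ g(b) ∨ g(c) ∨ inv(c) ∨ inv(c) ∨ l))))
Match R2:  consume inv(c), l;  y := c, z := b ∨ b ∨ g(b) ∨ g(c) ∨ inv(c)
The extension variable absorbs all remaining arguments, so the whole application is rewritten.
New term:  g(g(inv(g(inv(c)))))

Answer: g(g(inv(g(inv(c)))))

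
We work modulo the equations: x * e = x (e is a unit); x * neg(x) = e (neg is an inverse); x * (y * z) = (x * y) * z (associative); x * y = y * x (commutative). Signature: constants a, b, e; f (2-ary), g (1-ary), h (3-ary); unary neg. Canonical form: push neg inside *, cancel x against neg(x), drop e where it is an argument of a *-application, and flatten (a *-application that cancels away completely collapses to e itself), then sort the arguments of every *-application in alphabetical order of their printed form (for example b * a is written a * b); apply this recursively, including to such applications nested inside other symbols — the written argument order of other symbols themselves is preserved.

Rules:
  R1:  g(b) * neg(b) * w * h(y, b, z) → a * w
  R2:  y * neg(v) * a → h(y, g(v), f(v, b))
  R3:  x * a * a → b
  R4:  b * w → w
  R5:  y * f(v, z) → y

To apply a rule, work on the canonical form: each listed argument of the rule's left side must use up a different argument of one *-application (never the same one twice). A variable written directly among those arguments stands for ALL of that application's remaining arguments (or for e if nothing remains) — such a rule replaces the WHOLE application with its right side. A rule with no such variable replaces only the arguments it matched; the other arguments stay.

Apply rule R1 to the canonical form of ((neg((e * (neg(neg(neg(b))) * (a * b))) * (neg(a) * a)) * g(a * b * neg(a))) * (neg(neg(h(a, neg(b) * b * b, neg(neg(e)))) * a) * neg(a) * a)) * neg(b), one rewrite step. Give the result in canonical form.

Canonical form:  g(b) * h(a, b, e) * neg(a) * neg(a) * neg(b)
Match R1:  consume g(b), h(a, b, e), neg(b);  w := neg(a) * neg(a), y := a, z := e
Every leftover argument binds to the variable; the entire application is replaced.
New term:  neg(a)

Answer: neg(a)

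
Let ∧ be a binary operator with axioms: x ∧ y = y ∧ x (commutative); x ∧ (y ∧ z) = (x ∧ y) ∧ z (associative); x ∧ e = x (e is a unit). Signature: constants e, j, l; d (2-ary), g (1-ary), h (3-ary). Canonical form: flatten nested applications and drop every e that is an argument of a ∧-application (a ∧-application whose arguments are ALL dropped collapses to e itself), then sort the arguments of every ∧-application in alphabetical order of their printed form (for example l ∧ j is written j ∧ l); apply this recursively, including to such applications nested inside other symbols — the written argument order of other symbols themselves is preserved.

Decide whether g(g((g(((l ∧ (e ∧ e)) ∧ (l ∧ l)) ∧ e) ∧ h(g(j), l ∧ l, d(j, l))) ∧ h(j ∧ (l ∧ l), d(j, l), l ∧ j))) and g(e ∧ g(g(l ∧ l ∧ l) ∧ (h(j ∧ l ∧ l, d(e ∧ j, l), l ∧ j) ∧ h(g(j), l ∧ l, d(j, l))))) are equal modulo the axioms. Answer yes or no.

Left:  g(g((g(((l ∧ (e ∧ e)) ∧ (l ∧ l)) ∧ e) ∧ h(g(j), l ∧ l, d(j, l))) ∧ h(j ∧ (l ∧ l), d(j, l), l ∧ j)))
  Work inside:  (g(((l ∧ (e ∧ e)) ∧ (l ∧ l)) ∧ e) ∧ h(g(j), l ∧ l, d(j, l))) ∧ h(j ∧ (l ∧ l), d(j, l), l ∧ j)
  Flatten:  g(((l ∧ (e ∧ e)) ∧ (l ∧ l)) ∧ e) ∧ h(g(j), l ∧ l, d(j, l)) ∧ h(j ∧ (l ∧ l), d(j, l), l ∧ j)
  Canonicalize subterm:  g(((l ∧ (e ∧ e)) ∧ (l ∧ l)) ∧ e)  →  g(l ∧ l ∧ l)
  Canonicalize subterm:  h(j ∧ (l ∧ l), d(j, l), l ∧ j)  →  h(j ∧ l ∧ l, d(j, l), j ∧ l)
  Sort:  g(l ∧ l ∧ l) ∧ h(g(j), l ∧ l, d(j, l)) ∧ h(j ∧ l ∧ l, d(j, l), j ∧ l)
  Reassemble:  g(g(g(l ∧ l ∧ l) ∧ h(g(j), l ∧ l, d(j, l)) ∧ h(j ∧ l ∧ l, d(j, l), j ∧ l)))
Right:  g(e ∧ g(g(l ∧ l ∧ l) ∧ (h(j ∧ l ∧ l, d(e ∧ j, l), l ∧ j) ∧ h(g(j), l ∧ l, d(j, l)))))
  Descend into:  e ∧ g(g(l ∧ l ∧ l) ∧ (h(j ∧ l ∧ l, d(e ∧ j, l), l ∧ j) ∧ h(g(j), l ∧ l, d(j, l))))
  Canonicalize subterm:  g(g(l ∧ l ∧ l) ∧ (h(j ∧ l ∧ l, d(e ∧ j, l), l ∧ j) ∧ h(g(j), l ∧ l, d(j, l))))  →  g(g(l ∧ l ∧ l) ∧ h(g(j), l ∧ l, d(j, l)) ∧ h(j ∧ l ∧ l, d(j, l), j ∧ l))
  Unit:  drop e
  Sort arguments:  g(g(l ∧ l ∧ l) ∧ h(g(j), l ∧ l, d(j, l)) ∧ h(j ∧ l ∧ l, d(j, l), j ∧ l))
  Reassemble:  g(g(g(l ∧ l ∧ l) ∧ h(g(j), l ∧ l, d(j, l)) ∧ h(j ∧ l ∧ l, d(j, l), j ∧ l)))

Answer: yes — both canonical forms are g(g(g(l ∧ l ∧ l) ∧ h(g(j), l ∧ l, d(j, l)) ∧ h(j ∧ l ∧ l, d(j, l), j ∧ l)))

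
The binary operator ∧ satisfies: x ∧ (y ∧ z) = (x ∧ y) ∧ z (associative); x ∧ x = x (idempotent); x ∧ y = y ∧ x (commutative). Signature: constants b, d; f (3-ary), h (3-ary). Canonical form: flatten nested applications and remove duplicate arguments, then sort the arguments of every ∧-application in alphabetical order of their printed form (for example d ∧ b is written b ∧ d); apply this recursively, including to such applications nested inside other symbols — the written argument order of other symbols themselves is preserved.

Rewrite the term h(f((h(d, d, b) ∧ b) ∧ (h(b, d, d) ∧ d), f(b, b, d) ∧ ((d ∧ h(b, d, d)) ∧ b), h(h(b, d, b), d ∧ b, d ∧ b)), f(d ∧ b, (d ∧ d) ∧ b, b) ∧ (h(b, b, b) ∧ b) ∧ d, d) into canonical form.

Work inside:  f(d ∧ b, (d ∧ d) ∧ b, b) ∧ (h(b, b, b) ∧ b) ∧ d
Flatten:  f(d ∧ b, (d ∧ d) ∧ b, b) ∧ h(b, b, b) ∧ b ∧ d
Simplify inside:  f(d ∧ b, (d ∧ d) ∧ b, b)  →  f(b ∧ d, b ∧ d, b)
Sort arguments:  b ∧ d ∧ f(b ∧ d, b ∧ d, b) ∧ h(b, b, b)
Rebuild:  h(f(b ∧ d ∧ h(b, d, d) ∧ h(d, d, b), b ∧ d ∧ f(b, b, d) ∧ h(b, d, d), h(h(b, d, b), b ∧ d, b ∧ d)), b ∧ d ∧ f(b ∧ d, b ∧ d, b) ∧ h(b, b, b), d)

Answer: h(f(b ∧ d ∧ h(b, d, d) ∧ h(d, d, b), b ∧ d ∧ f(b, b, d) ∧ h(b, d, d), h(h(b, d, b), b ∧ d, b ∧ d)), b ∧ d ∧ f(b ∧ d, b ∧ d, b) ∧ h(b, b, b), d)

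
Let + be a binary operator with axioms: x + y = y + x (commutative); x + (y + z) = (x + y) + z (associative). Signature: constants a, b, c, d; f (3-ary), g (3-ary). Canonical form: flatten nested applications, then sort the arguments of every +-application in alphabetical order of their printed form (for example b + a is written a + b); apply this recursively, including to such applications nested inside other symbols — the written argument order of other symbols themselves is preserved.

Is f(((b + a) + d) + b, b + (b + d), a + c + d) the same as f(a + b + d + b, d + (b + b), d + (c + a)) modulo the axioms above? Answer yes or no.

Answer: yes — both canonical forms are f(a + b + b + d, b + b + d, a + c + d)

Derivation:
Left:  f(((b + a) + d) + b, b + (b + d), a + c + d)
  Work inside:  ((b + a) + d) + b
  Flatten:  b + a + d + b
  Sort arguments:  a + b + b + d
  Rebuild:  f(a + b + b + d, b + b + d, a + c + d)
Right:  f(a + b + d + b, d + (b + b), d + (c + a))
  Descend into:  d + (c + a)
  Un-nest:  d + c + a
  Sort:  a + c + d
  Put back:  f(a + b + b + d, b + b + d, a + c + d)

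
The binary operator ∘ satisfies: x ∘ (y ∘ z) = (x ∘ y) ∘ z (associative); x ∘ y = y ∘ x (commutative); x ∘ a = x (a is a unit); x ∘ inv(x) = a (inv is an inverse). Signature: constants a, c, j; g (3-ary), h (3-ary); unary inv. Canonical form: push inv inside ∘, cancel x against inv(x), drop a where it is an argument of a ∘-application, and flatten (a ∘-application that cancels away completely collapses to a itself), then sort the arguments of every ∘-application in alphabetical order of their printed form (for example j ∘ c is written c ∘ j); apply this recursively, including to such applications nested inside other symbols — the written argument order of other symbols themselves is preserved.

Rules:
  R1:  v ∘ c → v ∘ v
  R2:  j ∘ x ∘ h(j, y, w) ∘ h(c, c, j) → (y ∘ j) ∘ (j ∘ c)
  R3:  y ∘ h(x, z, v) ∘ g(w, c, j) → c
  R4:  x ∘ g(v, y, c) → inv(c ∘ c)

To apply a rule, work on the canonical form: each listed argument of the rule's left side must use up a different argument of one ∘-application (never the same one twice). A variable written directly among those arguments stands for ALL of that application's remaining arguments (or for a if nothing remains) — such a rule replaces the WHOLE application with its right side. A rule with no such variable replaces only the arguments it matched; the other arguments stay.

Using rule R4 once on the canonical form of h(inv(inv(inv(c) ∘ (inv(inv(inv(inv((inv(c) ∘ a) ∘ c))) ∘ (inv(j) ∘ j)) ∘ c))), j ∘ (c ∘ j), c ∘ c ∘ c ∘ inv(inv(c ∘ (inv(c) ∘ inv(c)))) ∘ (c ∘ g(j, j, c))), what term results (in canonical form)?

Canonical form:  h(a, c ∘ j ∘ j, c ∘ c ∘ c ∘ g(j, j, c))
R4 matches:  uses g(j, j, c);  v := j, x := c ∘ c ∘ c, y := j
Every leftover argument binds to the variable; the entire application is replaced.
Giving:  h(a, c ∘ j ∘ j, inv(c) ∘ inv(c))

Answer: h(a, c ∘ j ∘ j, inv(c) ∘ inv(c))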